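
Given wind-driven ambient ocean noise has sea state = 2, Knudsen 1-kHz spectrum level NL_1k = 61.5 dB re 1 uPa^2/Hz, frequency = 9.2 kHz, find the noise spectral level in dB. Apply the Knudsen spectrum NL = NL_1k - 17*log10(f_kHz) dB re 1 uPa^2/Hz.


NL = NL_1k - 17*log10(f_kHz) = 61.5 - 17*log10(9.2) = 61.5 - (16.38) = 45.12

45.12 dB


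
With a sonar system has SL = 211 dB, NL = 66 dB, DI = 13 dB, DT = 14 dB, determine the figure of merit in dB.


FOM = SL - NL + DI - DT = 211 - 66 + 13 - 14 = 144

144 dB


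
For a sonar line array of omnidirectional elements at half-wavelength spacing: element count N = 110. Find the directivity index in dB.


20.41 dB


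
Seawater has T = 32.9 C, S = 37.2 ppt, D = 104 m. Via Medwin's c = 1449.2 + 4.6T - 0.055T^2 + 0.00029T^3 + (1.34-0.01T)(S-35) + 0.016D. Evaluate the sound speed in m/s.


1555.22 m/s


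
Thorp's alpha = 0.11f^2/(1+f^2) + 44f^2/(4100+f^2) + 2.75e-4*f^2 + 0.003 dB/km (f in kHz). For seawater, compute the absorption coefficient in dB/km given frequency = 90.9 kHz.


31.793 dB/km


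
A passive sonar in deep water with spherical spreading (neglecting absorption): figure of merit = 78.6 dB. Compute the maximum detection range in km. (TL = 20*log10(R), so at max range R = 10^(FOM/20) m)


At max range FOM = TL, so 20*log10(R) = 78.6
R = 10^(78.6/20) = 8511.38 m = 8.51 km

8.51 km


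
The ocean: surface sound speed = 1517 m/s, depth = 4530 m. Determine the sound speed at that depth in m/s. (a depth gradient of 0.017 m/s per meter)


c = 1517 + 0.017 * 4530 = 1594.01

1594.01 m/s


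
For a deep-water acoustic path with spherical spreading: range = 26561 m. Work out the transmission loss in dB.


88.48 dB


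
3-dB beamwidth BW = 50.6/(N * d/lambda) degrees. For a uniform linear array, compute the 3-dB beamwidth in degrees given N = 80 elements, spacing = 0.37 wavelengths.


BW = 50.6 / (80 * 0.37) = 50.6 / 29.6 = 1.71

1.71 deg


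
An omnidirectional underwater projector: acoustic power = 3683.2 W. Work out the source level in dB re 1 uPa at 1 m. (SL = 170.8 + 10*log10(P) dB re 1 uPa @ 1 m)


206.46 dB


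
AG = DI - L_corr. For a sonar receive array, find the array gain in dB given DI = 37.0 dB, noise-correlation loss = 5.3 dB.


31.7 dB


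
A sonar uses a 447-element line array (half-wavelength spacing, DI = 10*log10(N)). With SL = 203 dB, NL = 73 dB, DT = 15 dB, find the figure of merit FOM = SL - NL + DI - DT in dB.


141.5 dB


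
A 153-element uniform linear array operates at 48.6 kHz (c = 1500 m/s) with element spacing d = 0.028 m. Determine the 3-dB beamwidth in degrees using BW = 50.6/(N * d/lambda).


Step 1: lambda = 1500/48600 = 0.03086 m
Step 2: d/lambda = 0.028/0.03086 = 0.9073
Step 3: BW = 50.6/(N * d/lambda) = 50.6/(153 * 0.9073) = 0.36

0.36 deg


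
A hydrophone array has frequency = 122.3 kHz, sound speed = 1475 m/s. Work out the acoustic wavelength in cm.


1.21 cm


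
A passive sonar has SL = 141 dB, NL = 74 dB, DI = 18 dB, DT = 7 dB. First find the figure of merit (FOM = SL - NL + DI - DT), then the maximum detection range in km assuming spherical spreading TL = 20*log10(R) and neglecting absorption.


Step 1: FOM = SL - NL + DI - DT = 141 - 74 + 18 - 7 = 78 dB
Step 2: at max range FOM = TL = 20*log10(R), so R = 10^(78/20) = 7943.28 m = 7.94 km

7.94 km


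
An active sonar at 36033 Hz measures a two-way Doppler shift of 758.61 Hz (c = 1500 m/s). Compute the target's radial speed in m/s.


From fd = 2*f*v/c, v = c*fd/(2*f) = 1500 * 758.61 / (2*36033) = 15.79

15.79 m/s


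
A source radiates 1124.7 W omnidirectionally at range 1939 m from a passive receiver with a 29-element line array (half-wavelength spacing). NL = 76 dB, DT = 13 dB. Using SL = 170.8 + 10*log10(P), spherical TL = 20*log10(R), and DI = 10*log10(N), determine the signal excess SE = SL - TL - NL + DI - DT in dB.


Step 1: SL = 170.8 + 10*log10(1124.7) = 201.31 dB
Step 2: TL = 20*log10(1939) = 65.75 dB
Step 3: DI = 10*log10(29) = 14.62 dB
Step 4: SE = SL - TL - NL + DI - DT = 201.31 - 65.75 - 76 + 14.62 - 13 = 61.18

61.18 dB


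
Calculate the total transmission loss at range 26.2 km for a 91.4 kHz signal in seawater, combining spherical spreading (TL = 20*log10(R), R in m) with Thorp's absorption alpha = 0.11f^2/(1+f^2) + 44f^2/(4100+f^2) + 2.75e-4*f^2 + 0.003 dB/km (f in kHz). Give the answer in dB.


Step 1 (Thorp): alpha = 0.11*8353.96/(1+8353.96) + 44*8353.96/(4100+8353.96) + 2.75e-4*8353.96 + 0.003 = 31.925 dB/km
Step 2: TL_spread = 20*log10(26200) = 88.37 dB
Step 3: TL_abs = alpha*R = 31.925 * 26.2 = 836.43 dB
Step 4: TL_total = 88.37 + 836.43 = 924.8

924.8 dB


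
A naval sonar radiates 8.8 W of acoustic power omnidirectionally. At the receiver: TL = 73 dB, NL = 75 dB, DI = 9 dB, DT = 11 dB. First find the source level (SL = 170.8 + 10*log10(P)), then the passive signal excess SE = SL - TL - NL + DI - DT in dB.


Step 1: SL = 170.8 + 10*log10(8.8) = 180.24 dB
Step 2: SE = SL - TL - NL + DI - DT = 180.24 - 73 - 75 + 9 - 11 = 30.24

30.24 dB


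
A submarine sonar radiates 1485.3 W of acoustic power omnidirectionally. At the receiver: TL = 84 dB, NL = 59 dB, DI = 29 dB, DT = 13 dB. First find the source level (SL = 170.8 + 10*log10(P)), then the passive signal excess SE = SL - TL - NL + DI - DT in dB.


Step 1: SL = 170.8 + 10*log10(1485.3) = 202.52 dB
Step 2: SE = SL - TL - NL + DI - DT = 202.52 - 84 - 59 + 29 - 13 = 75.52

75.52 dB


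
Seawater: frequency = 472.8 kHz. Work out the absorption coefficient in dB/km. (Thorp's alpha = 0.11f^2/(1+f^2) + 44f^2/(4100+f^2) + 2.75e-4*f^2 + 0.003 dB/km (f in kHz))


f^2 = 223539.84
alpha = 0.11*223539.84/(1+223539.84) + 44*223539.84/(4100+223539.84) + 2.75e-4*223539.84 + 0.003 = 104.794

104.794 dB/km


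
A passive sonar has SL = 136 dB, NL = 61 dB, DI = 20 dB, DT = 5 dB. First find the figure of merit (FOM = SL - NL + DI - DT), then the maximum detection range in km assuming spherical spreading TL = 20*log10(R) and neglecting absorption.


Step 1: FOM = SL - NL + DI - DT = 136 - 61 + 20 - 5 = 90 dB
Step 2: at max range FOM = TL = 20*log10(R), so R = 10^(90/20) = 31622.78 m = 31.62 km

31.62 km


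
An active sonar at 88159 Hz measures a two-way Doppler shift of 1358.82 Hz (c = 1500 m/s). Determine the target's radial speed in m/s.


11.56 m/s


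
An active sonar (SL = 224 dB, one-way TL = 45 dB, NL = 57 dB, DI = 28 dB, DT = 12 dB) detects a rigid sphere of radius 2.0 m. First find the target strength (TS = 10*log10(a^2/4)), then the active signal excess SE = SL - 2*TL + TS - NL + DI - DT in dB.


Step 1: TS = 10*log10(2.0^2/4) = 0.0 dB
Step 2: SE = SL - 2*TL + TS - NL + DI - DT = 224 - 2*45 + (0.0) - 57 + 28 - 12 = 93.0

93.0 dB


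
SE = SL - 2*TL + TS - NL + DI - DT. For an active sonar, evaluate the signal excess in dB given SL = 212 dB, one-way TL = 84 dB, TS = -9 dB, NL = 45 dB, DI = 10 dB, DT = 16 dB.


SE = SL - 2*TL + TS - NL + DI - DT = 212 - 2*84 + (-9) - 45 + 10 - 16 = -16

-16 dB


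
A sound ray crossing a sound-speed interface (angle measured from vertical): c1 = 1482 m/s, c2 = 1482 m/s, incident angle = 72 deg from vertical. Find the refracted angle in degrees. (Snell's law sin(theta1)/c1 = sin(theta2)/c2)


sin(theta2) = (c2/c1)*sin(theta1) = (1482/1482)*sin(72 deg) = 0.95106
theta2 = arcsin(0.95106) = 72.0

72.0 deg


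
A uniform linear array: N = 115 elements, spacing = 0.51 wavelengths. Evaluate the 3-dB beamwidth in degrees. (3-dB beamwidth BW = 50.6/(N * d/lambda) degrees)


0.86 deg


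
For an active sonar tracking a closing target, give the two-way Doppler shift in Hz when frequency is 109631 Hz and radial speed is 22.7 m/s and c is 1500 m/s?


fd = 2*f*v/c = 2 * 109631 * 22.7 / 1500 = 3318.16

3318.16 Hz


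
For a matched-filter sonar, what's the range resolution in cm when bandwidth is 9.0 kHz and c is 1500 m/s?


8.33 cm


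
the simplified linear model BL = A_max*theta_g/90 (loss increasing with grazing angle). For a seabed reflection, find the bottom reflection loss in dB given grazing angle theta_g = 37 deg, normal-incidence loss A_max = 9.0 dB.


3.7 dB


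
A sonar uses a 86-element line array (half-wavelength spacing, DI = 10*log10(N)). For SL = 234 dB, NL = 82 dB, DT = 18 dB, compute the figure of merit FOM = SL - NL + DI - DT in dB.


153.34 dB


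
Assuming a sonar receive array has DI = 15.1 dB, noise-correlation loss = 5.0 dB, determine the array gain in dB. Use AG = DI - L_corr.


AG = DI - L_corr = 15.1 - 5.0 = 10.1

10.1 dB


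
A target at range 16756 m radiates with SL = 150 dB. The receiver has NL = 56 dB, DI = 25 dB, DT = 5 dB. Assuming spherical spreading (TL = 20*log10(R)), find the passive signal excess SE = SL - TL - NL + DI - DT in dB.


Step 1: TL = 20*log10(16756) = 84.48 dB
Step 2: SE = 150 - 84.48 - 56 + 25 - 5 = 29.52

29.52 dB


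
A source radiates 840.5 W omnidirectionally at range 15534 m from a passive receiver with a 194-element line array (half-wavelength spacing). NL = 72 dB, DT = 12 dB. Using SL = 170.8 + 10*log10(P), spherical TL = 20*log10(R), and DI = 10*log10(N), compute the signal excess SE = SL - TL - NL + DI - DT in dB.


Step 1: SL = 170.8 + 10*log10(840.5) = 200.05 dB
Step 2: TL = 20*log10(15534) = 83.83 dB
Step 3: DI = 10*log10(194) = 22.88 dB
Step 4: SE = SL - TL - NL + DI - DT = 200.05 - 83.83 - 72 + 22.88 - 12 = 55.1

55.1 dB


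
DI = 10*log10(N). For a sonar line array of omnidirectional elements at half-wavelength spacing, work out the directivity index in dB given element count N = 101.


DI = 10*log10(101) = 20.04

20.04 dB


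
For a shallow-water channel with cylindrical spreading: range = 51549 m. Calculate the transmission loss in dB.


TL = 10*log10(51549) = 47.12

47.12 dB


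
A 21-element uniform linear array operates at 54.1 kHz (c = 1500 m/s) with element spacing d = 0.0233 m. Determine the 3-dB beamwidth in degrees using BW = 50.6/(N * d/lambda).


Step 1: lambda = 1500/54100 = 0.02773 m
Step 2: d/lambda = 0.0233/0.02773 = 0.8402
Step 3: BW = 50.6/(N * d/lambda) = 50.6/(21 * 0.8402) = 2.87

2.87 deg


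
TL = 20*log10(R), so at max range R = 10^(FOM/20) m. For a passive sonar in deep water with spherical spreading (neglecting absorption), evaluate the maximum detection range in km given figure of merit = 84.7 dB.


At max range FOM = TL, so 20*log10(R) = 84.7
R = 10^(84.7/20) = 17179.08 m = 17.18 km

17.18 km


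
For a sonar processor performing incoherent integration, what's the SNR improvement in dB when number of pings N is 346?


12.7 dB


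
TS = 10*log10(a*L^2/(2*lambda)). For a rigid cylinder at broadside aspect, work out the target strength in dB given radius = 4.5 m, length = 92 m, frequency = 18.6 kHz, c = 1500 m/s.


lambda = 1500/18600 = 0.08065 m
TS = 10*log10(4.5*92^2/(2*0.08065)) = 53.73

53.73 dB


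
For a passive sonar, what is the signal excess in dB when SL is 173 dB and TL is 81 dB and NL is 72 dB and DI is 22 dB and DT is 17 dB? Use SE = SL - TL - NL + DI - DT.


SE = SL - TL - NL + DI - DT = 173 - 81 - 72 + 22 - 17 = 25

25 dB


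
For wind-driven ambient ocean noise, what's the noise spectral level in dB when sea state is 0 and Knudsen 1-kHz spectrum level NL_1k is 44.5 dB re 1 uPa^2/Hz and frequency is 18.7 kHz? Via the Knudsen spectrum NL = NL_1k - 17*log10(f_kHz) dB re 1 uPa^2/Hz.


NL = NL_1k - 17*log10(f_kHz) = 44.5 - 17*log10(18.7) = 44.5 - (21.62) = 22.88

22.88 dB


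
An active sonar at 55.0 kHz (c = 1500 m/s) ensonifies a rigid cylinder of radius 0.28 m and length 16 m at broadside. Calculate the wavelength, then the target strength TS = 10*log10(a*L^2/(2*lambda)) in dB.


Step 1: lambda = c/f = 1500/55000 = 0.02727 m
Step 2: TS = 10*log10(a*L^2/(2*lambda)) = 10*log10(0.28*16^2/(2*0.02727)) = 31.19

31.19 dB


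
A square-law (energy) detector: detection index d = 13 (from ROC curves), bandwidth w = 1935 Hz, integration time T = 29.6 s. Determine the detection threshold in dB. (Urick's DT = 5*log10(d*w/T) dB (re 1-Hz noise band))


DT = 5*log10(d*w/T) = 5*log10(13 * 1935 / 29.6) = 5*log10(849.83) = 14.65

14.65 dB


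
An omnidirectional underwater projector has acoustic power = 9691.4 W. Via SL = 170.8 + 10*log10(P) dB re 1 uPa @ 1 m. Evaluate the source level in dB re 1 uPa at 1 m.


SL = 170.8 + 10*log10(9691.4) = 170.8 + 39.86 = 210.66

210.66 dB


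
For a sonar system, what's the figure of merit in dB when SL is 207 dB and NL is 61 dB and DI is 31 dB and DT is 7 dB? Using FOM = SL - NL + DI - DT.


170 dB


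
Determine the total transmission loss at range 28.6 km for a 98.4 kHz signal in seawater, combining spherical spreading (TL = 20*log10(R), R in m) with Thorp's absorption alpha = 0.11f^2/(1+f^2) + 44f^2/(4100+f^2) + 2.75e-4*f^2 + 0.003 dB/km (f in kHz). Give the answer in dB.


1052.57 dB


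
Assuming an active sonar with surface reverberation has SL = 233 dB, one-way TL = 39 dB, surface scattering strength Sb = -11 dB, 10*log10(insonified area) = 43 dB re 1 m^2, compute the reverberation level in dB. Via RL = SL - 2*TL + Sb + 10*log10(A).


187 dB


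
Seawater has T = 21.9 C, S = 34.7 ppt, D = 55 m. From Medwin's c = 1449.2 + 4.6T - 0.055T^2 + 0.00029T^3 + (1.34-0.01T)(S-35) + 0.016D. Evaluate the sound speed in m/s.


1527.15 m/s


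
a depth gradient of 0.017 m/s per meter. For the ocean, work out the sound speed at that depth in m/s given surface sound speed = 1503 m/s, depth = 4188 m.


c = 1503 + 0.017 * 4188 = 1574.196

1574.196 m/s


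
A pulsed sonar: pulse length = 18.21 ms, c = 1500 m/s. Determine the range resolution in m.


dR = c*tau/2 = 1500 * 18.21e-3 / 2 = 13.6575

13.6575 m


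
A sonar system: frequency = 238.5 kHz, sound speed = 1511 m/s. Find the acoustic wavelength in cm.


0.63 cm


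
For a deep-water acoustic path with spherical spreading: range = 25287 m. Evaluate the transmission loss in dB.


TL = 20*log10(25287) = 88.06

88.06 dB


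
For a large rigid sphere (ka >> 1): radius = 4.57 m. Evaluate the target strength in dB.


TS = 10*log10(4.57^2 / 4) = 10*log10(5.221225) = 7.18

7.18 dB


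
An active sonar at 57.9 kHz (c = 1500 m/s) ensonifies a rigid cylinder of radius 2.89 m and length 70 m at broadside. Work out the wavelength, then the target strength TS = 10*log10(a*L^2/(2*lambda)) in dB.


Step 1: lambda = c/f = 1500/57900 = 0.02591 m
Step 2: TS = 10*log10(a*L^2/(2*lambda)) = 10*log10(2.89*70^2/(2*0.02591)) = 54.37

54.37 dB


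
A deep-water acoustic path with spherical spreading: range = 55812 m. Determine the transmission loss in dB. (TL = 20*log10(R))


TL = 20*log10(55812) = 94.93

94.93 dB


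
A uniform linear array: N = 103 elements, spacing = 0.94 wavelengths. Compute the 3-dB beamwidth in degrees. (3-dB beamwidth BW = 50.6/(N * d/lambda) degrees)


BW = 50.6 / (103 * 0.94) = 50.6 / 96.82 = 0.52

0.52 deg


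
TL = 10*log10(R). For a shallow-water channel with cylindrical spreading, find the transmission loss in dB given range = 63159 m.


48.0 dB


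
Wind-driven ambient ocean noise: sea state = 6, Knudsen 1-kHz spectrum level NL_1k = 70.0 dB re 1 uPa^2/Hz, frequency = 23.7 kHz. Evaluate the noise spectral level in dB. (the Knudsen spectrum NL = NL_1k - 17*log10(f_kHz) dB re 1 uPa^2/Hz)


46.63 dB


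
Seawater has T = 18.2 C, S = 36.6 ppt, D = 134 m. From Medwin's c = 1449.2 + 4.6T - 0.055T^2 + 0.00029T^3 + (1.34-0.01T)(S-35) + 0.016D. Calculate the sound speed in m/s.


c = 1449.2 + 4.6*18.2 - 0.055*18.2^2 + 0.00029*18.2^3 + (1.34 - 0.01*18.2)*(36.6 - 35) + 0.016*134 = 1520.45

1520.45 m/s


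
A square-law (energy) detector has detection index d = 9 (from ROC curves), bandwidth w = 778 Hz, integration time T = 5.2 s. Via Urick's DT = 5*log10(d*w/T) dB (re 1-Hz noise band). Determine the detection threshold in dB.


DT = 5*log10(d*w/T) = 5*log10(9 * 778 / 5.2) = 5*log10(1346.54) = 15.65

15.65 dB


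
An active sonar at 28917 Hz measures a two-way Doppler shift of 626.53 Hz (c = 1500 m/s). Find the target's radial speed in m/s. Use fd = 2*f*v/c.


From fd = 2*f*v/c, v = c*fd/(2*f) = 1500 * 626.53 / (2*28917) = 16.25

16.25 m/s


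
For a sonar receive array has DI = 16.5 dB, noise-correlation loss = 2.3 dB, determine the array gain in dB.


AG = DI - L_corr = 16.5 - 2.3 = 14.2

14.2 dB


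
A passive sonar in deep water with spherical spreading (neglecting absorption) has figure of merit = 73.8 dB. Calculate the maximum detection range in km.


4.9 km


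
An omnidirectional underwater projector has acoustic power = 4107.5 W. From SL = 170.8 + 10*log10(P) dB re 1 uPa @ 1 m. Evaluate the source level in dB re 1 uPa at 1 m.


206.94 dB


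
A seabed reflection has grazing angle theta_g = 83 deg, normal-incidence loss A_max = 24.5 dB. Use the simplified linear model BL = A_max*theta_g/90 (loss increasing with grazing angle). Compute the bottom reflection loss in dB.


BL = A_max * theta_g / 90 = 24.5 * 83 / 90 = 22.59

22.59 dB


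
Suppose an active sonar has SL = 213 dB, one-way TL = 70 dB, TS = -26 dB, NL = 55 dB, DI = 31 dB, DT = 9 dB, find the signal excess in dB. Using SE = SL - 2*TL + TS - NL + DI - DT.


SE = SL - 2*TL + TS - NL + DI - DT = 213 - 2*70 + (-26) - 55 + 31 - 9 = 14

14 dB


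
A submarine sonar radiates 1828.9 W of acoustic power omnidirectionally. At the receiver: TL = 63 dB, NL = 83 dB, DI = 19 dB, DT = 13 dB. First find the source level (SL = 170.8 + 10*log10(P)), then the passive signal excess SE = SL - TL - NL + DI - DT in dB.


Step 1: SL = 170.8 + 10*log10(1828.9) = 203.42 dB
Step 2: SE = SL - TL - NL + DI - DT = 203.42 - 63 - 83 + 19 - 13 = 63.42

63.42 dB


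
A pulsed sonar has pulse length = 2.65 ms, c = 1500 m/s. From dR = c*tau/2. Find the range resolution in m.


dR = c*tau/2 = 1500 * 2.65e-3 / 2 = 1.9875

1.9875 m


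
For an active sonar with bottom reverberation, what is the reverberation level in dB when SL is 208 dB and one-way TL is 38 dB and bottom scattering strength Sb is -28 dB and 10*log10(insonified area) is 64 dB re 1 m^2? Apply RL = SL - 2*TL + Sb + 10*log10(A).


RL = SL - 2*TL + Sb + 10*log10(A) = 208 - 2*38 + (-28) + 64 = 168

168 dB


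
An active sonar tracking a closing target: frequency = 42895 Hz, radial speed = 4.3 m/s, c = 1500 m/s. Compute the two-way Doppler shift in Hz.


245.93 Hz


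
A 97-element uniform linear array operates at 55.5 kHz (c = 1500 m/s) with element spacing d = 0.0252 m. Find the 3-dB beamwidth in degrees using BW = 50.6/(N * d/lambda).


0.56 deg


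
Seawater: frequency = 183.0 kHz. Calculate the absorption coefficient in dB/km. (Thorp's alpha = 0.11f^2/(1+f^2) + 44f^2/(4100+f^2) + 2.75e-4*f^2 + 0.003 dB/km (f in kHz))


f^2 = 33489.0
alpha = 0.11*33489.0/(1+33489.0) + 44*33489.0/(4100+33489.0) + 2.75e-4*33489.0 + 0.003 = 48.523

48.523 dB/km


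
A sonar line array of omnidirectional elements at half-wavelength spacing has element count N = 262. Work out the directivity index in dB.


DI = 10*log10(262) = 24.18

24.18 dB


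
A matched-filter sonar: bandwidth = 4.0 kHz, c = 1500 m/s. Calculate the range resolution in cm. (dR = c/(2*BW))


dR = c/(2*BW) = 1500 / (2 * 4.0e3) = 0.1875 m = 18.75 cm

18.75 cm


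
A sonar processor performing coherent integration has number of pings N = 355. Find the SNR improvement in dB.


Gain = 10*log10(355) = 25.5

25.5 dB


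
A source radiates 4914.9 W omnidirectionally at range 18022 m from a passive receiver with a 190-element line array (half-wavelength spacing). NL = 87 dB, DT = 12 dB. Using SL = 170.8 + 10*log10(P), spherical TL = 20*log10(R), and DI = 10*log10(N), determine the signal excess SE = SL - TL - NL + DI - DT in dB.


Step 1: SL = 170.8 + 10*log10(4914.9) = 207.72 dB
Step 2: TL = 20*log10(18022) = 85.12 dB
Step 3: DI = 10*log10(190) = 22.79 dB
Step 4: SE = SL - TL - NL + DI - DT = 207.72 - 85.12 - 87 + 22.79 - 12 = 46.39

46.39 dB


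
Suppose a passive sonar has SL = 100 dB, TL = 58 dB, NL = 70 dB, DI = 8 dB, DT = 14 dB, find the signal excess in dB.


SE = SL - TL - NL + DI - DT = 100 - 58 - 70 + 8 - 14 = -34

-34 dB


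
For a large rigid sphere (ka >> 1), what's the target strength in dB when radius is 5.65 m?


TS = 10*log10(5.65^2 / 4) = 10*log10(7.980625) = 9.02

9.02 dB


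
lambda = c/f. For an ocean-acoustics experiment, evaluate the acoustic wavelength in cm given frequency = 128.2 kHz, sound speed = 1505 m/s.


lambda = c/f = 1505 / 128200 = 0.0117 m = 1.17 cm

1.17 cm


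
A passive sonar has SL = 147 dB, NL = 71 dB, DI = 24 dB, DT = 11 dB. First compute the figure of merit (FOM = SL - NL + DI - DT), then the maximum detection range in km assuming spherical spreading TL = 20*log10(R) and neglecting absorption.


Step 1: FOM = SL - NL + DI - DT = 147 - 71 + 24 - 11 = 89 dB
Step 2: at max range FOM = TL = 20*log10(R), so R = 10^(89/20) = 28183.83 m = 28.18 km

28.18 km


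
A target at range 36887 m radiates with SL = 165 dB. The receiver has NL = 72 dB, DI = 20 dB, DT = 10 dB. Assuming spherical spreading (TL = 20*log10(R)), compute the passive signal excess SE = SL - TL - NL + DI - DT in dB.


Step 1: TL = 20*log10(36887) = 91.34 dB
Step 2: SE = 165 - 91.34 - 72 + 20 - 10 = 11.66

11.66 dB


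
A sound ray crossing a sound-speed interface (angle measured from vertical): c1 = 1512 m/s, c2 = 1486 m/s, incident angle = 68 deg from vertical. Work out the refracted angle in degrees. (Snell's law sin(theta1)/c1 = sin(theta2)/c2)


sin(theta2) = (c2/c1)*sin(theta1) = (1486/1512)*sin(68 deg) = 0.91124
theta2 = arcsin(0.91124) = 65.68

65.68 deg


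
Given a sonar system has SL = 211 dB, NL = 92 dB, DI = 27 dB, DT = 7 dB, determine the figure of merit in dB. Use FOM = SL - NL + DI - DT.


139 dB


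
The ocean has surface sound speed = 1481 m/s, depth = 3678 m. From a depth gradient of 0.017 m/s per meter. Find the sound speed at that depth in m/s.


c = 1481 + 0.017 * 3678 = 1543.526

1543.526 m/s


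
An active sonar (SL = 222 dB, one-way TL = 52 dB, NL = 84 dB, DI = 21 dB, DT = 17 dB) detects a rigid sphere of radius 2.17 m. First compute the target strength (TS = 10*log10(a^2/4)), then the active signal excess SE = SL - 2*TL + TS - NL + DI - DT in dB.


Step 1: TS = 10*log10(2.17^2/4) = 0.71 dB
Step 2: SE = SL - 2*TL + TS - NL + DI - DT = 222 - 2*52 + (0.71) - 84 + 21 - 17 = 38.71

38.71 dB


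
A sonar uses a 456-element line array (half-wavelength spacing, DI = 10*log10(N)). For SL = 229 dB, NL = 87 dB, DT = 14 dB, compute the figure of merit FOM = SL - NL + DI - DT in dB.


154.59 dB


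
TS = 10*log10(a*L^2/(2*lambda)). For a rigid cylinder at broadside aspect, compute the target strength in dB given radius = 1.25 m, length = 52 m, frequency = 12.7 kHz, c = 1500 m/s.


lambda = 1500/12700 = 0.11811 m
TS = 10*log10(1.25*52^2/(2*0.11811)) = 41.56

41.56 dB


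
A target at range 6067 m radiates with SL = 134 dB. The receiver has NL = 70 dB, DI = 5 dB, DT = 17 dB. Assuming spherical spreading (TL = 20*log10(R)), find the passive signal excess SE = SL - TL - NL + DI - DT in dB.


-23.66 dB


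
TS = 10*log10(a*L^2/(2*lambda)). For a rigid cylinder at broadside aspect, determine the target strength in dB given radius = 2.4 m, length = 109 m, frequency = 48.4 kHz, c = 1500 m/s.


56.63 dB


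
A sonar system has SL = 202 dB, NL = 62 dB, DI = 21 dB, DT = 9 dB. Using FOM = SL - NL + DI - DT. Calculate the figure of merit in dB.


FOM = SL - NL + DI - DT = 202 - 62 + 21 - 9 = 152

152 dB


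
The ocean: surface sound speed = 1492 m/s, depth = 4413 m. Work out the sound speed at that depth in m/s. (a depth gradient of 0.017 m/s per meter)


c = 1492 + 0.017 * 4413 = 1567.021

1567.021 m/s


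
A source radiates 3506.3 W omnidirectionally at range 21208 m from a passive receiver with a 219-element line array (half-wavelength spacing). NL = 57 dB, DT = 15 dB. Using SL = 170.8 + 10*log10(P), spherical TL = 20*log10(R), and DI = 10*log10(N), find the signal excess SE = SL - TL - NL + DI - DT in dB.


Step 1: SL = 170.8 + 10*log10(3506.3) = 206.25 dB
Step 2: TL = 20*log10(21208) = 86.53 dB
Step 3: DI = 10*log10(219) = 23.4 dB
Step 4: SE = SL - TL - NL + DI - DT = 206.25 - 86.53 - 57 + 23.4 - 15 = 71.12

71.12 dB


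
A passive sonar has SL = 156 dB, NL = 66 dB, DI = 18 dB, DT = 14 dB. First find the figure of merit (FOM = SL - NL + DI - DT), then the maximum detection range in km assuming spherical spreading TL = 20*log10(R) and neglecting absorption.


Step 1: FOM = SL - NL + DI - DT = 156 - 66 + 18 - 14 = 94 dB
Step 2: at max range FOM = TL = 20*log10(R), so R = 10^(94/20) = 50118.72 m = 50.12 km

50.12 km


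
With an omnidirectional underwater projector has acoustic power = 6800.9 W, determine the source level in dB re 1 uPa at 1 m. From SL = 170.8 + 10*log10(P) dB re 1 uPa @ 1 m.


SL = 170.8 + 10*log10(6800.9) = 170.8 + 38.33 = 209.13

209.13 dB


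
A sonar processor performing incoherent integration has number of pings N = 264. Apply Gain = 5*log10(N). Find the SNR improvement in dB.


Gain = 5*log10(264) = 12.11

12.11 dB


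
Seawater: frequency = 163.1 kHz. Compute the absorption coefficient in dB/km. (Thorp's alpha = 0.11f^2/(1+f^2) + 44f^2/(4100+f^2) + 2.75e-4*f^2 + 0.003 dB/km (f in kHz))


f^2 = 26601.61
alpha = 0.11*26601.61/(1+26601.61) + 44*26601.61/(4100+26601.61) + 2.75e-4*26601.61 + 0.003 = 45.553

45.553 dB/km


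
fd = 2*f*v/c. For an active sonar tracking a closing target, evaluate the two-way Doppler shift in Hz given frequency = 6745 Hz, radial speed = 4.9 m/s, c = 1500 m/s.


fd = 2*f*v/c = 2 * 6745 * 4.9 / 1500 = 44.07

44.07 Hz


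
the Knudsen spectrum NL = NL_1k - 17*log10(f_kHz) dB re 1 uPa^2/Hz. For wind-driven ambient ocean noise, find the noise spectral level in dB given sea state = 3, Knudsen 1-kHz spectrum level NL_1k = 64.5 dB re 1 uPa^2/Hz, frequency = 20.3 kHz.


NL = NL_1k - 17*log10(f_kHz) = 64.5 - 17*log10(20.3) = 64.5 - (22.23) = 42.27

42.27 dB


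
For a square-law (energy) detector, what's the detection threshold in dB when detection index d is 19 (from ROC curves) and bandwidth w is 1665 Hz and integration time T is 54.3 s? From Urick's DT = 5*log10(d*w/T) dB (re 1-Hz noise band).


DT = 5*log10(d*w/T) = 5*log10(19 * 1665 / 54.3) = 5*log10(582.6) = 13.83

13.83 dB


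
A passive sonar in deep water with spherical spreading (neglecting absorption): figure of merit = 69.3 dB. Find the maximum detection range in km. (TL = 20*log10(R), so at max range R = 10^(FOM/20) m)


2.92 km


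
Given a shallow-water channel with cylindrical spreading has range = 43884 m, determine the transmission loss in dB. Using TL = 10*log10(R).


TL = 10*log10(43884) = 46.42

46.42 dB


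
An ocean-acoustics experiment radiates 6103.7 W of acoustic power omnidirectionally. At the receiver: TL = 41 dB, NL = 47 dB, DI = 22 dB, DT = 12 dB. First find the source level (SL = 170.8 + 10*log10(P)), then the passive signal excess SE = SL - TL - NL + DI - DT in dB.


Step 1: SL = 170.8 + 10*log10(6103.7) = 208.66 dB
Step 2: SE = SL - TL - NL + DI - DT = 208.66 - 41 - 47 + 22 - 12 = 130.66

130.66 dB


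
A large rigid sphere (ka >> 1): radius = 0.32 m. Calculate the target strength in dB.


-15.92 dB


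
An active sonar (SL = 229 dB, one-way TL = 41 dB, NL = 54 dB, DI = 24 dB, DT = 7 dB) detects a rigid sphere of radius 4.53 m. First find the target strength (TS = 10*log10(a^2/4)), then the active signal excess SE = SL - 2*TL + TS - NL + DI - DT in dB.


Step 1: TS = 10*log10(4.53^2/4) = 7.1 dB
Step 2: SE = SL - 2*TL + TS - NL + DI - DT = 229 - 2*41 + (7.1) - 54 + 24 - 7 = 117.1

117.1 dB


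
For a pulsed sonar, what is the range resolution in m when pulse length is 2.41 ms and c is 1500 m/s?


dR = c*tau/2 = 1500 * 2.41e-3 / 2 = 1.8075

1.8075 m


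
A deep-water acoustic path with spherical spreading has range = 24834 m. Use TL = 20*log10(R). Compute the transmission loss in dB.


TL = 20*log10(24834) = 87.9

87.9 dB


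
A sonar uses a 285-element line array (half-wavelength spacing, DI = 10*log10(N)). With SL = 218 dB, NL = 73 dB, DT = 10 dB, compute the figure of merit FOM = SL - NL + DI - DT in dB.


Step 1: DI = 10*log10(285) = 24.55 dB
Step 2: FOM = SL - NL + DI - DT = 218 - 73 + 24.55 - 10 = 159.55

159.55 dB


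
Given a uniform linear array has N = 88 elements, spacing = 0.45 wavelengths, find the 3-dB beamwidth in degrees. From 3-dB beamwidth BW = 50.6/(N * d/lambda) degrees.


1.28 deg


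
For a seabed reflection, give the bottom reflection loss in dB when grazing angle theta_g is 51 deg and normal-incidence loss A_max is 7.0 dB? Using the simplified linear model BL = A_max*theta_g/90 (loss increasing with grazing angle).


BL = A_max * theta_g / 90 = 7.0 * 51 / 90 = 3.97

3.97 dB


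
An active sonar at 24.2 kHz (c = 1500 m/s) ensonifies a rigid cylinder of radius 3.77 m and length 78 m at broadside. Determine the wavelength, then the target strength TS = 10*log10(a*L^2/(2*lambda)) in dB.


Step 1: lambda = c/f = 1500/24200 = 0.06198 m
Step 2: TS = 10*log10(a*L^2/(2*lambda)) = 10*log10(3.77*78^2/(2*0.06198)) = 52.67

52.67 dB


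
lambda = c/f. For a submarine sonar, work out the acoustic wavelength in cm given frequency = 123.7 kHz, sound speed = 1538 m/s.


lambda = c/f = 1538 / 123700 = 0.0124 m = 1.24 cm

1.24 cm


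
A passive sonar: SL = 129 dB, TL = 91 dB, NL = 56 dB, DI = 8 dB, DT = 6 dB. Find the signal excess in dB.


SE = SL - TL - NL + DI - DT = 129 - 91 - 56 + 8 - 6 = -16

-16 dB


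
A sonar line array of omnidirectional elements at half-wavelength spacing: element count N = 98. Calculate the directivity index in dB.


19.91 dB


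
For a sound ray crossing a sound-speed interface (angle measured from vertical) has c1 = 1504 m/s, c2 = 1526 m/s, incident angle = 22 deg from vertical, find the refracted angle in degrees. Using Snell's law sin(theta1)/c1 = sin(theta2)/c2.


sin(theta2) = (c2/c1)*sin(theta1) = (1526/1504)*sin(22 deg) = 0.38009
theta2 = arcsin(0.38009) = 22.34

22.34 deg


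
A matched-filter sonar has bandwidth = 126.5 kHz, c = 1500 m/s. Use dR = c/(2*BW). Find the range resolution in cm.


dR = c/(2*BW) = 1500 / (2 * 126.5e3) = 0.0059 m = 0.59 cm

0.59 cm


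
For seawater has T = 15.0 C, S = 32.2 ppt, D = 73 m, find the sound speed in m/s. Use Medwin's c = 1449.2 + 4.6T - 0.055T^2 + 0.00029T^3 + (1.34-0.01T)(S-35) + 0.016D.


c = 1449.2 + 4.6*15.0 - 0.055*15.0^2 + 0.00029*15.0^3 + (1.34 - 0.01*15.0)*(32.2 - 35) + 0.016*73 = 1504.64

1504.64 m/s


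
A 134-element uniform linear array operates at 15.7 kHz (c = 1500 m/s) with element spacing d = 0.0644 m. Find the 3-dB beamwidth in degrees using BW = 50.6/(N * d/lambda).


Step 1: lambda = 1500/15700 = 0.09554 m
Step 2: d/lambda = 0.0644/0.09554 = 0.6741
Step 3: BW = 50.6/(N * d/lambda) = 50.6/(134 * 0.6741) = 0.56

0.56 deg


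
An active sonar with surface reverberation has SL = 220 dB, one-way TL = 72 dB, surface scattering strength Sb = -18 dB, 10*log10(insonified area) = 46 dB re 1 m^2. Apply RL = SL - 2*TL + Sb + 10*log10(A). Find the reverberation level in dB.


RL = SL - 2*TL + Sb + 10*log10(A) = 220 - 2*72 + (-18) + 46 = 104

104 dB


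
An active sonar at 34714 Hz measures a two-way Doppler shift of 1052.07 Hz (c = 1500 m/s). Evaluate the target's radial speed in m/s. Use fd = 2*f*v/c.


From fd = 2*f*v/c, v = c*fd/(2*f) = 1500 * 1052.07 / (2*34714) = 22.73

22.73 m/s


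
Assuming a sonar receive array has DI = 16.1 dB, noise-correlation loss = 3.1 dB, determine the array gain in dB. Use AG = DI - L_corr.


AG = DI - L_corr = 16.1 - 3.1 = 13.0

13.0 dB


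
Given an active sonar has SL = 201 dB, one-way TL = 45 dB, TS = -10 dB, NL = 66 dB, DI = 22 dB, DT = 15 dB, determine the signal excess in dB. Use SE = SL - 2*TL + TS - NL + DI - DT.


42 dB


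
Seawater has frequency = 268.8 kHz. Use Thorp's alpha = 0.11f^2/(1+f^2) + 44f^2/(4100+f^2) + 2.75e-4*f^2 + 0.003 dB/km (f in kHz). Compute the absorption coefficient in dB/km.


61.62 dB/km


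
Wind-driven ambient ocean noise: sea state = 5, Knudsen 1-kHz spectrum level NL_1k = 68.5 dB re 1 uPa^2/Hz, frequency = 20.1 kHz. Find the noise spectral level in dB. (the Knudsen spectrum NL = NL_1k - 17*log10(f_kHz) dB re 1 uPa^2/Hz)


NL = NL_1k - 17*log10(f_kHz) = 68.5 - 17*log10(20.1) = 68.5 - (22.15) = 46.35

46.35 dB


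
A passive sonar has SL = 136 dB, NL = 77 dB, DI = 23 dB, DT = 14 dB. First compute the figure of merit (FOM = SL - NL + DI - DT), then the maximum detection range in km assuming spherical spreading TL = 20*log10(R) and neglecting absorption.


Step 1: FOM = SL - NL + DI - DT = 136 - 77 + 23 - 14 = 68 dB
Step 2: at max range FOM = TL = 20*log10(R), so R = 10^(68/20) = 2511.89 m = 2.51 km

2.51 km


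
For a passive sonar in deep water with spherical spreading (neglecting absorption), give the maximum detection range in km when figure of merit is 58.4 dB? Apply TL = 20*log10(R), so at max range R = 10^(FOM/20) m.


0.83 km


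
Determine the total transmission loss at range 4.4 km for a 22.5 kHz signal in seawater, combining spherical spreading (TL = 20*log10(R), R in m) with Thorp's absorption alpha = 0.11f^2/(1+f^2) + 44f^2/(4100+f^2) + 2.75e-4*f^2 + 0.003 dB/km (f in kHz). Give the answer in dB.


95.26 dB


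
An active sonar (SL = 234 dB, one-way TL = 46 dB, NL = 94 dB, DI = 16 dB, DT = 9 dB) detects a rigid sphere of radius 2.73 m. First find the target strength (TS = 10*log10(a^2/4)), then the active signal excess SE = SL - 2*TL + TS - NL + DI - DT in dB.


Step 1: TS = 10*log10(2.73^2/4) = 2.7 dB
Step 2: SE = SL - 2*TL + TS - NL + DI - DT = 234 - 2*46 + (2.7) - 94 + 16 - 9 = 57.7

57.7 dB


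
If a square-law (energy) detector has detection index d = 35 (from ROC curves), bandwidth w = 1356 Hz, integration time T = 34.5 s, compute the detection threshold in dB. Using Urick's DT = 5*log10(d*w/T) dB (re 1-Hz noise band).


DT = 5*log10(d*w/T) = 5*log10(35 * 1356 / 34.5) = 5*log10(1375.65) = 15.69

15.69 dB


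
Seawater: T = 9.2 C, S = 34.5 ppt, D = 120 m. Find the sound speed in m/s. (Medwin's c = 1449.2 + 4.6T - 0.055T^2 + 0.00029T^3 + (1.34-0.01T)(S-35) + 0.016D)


1488.39 m/s


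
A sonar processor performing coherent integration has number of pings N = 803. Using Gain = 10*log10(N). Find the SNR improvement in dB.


Gain = 10*log10(803) = 29.05

29.05 dB


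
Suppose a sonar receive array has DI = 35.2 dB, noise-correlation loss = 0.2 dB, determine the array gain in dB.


AG = DI - L_corr = 35.2 - 0.2 = 35.0

35.0 dB


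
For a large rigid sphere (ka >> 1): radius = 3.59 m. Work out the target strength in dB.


TS = 10*log10(3.59^2 / 4) = 10*log10(3.222025) = 5.08

5.08 dB


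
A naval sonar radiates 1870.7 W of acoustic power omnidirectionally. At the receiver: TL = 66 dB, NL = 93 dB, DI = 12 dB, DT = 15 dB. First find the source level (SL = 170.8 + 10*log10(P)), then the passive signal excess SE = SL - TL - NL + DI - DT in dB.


Step 1: SL = 170.8 + 10*log10(1870.7) = 203.52 dB
Step 2: SE = SL - TL - NL + DI - DT = 203.52 - 66 - 93 + 12 - 15 = 41.52

41.52 dB


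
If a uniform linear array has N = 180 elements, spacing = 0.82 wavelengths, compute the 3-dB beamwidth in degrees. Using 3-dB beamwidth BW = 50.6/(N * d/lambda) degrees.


BW = 50.6 / (180 * 0.82) = 50.6 / 147.6 = 0.34

0.34 deg


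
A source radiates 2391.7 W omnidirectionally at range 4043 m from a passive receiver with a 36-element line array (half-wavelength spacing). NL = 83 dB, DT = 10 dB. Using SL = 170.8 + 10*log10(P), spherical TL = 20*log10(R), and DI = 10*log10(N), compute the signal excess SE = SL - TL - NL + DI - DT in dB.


55.02 dB


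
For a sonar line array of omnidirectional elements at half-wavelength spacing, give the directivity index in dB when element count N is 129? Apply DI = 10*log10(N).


21.11 dB


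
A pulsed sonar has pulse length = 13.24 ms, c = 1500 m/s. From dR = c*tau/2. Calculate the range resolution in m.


dR = c*tau/2 = 1500 * 13.24e-3 / 2 = 9.93

9.93 m


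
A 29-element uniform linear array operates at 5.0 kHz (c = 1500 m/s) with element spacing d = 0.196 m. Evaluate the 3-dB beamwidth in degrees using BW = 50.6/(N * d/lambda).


Step 1: lambda = 1500/5000 = 0.3 m
Step 2: d/lambda = 0.196/0.3 = 0.6533
Step 3: BW = 50.6/(N * d/lambda) = 50.6/(29 * 0.6533) = 2.67

2.67 deg


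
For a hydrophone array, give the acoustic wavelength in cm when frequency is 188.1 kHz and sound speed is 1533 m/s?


0.81 cm


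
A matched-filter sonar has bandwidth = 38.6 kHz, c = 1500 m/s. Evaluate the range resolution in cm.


dR = c/(2*BW) = 1500 / (2 * 38.6e3) = 0.0194 m = 1.94 cm

1.94 cm


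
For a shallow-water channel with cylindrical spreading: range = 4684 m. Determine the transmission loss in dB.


TL = 10*log10(4684) = 36.71

36.71 dB


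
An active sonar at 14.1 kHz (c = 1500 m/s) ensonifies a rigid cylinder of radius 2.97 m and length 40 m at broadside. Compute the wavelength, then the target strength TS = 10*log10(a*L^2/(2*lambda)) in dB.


Step 1: lambda = c/f = 1500/14100 = 0.10638 m
Step 2: TS = 10*log10(a*L^2/(2*lambda)) = 10*log10(2.97*40^2/(2*0.10638)) = 43.49

43.49 dB


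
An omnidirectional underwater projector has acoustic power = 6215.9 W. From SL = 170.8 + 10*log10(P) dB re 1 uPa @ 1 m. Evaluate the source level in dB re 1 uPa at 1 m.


SL = 170.8 + 10*log10(6215.9) = 170.8 + 37.94 = 208.74

208.74 dB


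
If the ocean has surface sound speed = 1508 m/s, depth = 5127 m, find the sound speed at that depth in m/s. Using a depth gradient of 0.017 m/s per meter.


1595.159 m/s


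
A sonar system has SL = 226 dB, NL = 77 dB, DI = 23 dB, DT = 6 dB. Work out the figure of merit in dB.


FOM = SL - NL + DI - DT = 226 - 77 + 23 - 6 = 166

166 dB


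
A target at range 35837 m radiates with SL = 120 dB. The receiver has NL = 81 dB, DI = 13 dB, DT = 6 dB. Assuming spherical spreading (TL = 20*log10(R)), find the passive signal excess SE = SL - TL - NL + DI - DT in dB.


-45.09 dB


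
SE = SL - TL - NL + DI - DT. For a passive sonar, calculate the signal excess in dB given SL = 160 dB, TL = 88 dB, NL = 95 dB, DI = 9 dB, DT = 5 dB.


SE = SL - TL - NL + DI - DT = 160 - 88 - 95 + 9 - 5 = -19

-19 dB


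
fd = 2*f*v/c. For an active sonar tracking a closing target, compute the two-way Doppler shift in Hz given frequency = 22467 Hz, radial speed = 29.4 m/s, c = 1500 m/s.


fd = 2*f*v/c = 2 * 22467 * 29.4 / 1500 = 880.71

880.71 Hz


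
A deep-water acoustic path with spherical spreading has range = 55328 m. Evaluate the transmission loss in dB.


TL = 20*log10(55328) = 94.86

94.86 dB


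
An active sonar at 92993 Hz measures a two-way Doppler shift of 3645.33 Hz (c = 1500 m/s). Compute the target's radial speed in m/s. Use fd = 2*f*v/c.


From fd = 2*f*v/c, v = c*fd/(2*f) = 1500 * 3645.33 / (2*92993) = 29.4

29.4 m/s


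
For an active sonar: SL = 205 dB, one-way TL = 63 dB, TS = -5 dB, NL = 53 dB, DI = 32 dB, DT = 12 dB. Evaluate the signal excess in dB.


SE = SL - 2*TL + TS - NL + DI - DT = 205 - 2*63 + (-5) - 53 + 32 - 12 = 41

41 dB


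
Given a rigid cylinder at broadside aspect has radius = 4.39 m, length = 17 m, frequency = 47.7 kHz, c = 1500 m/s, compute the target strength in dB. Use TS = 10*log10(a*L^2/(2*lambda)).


lambda = 1500/47700 = 0.03145 m
TS = 10*log10(4.39*17^2/(2*0.03145)) = 43.05

43.05 dB


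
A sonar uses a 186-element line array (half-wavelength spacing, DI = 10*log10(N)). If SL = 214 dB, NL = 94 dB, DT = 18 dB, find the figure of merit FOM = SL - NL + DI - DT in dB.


Step 1: DI = 10*log10(186) = 22.7 dB
Step 2: FOM = SL - NL + DI - DT = 214 - 94 + 22.7 - 18 = 124.7

124.7 dB
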